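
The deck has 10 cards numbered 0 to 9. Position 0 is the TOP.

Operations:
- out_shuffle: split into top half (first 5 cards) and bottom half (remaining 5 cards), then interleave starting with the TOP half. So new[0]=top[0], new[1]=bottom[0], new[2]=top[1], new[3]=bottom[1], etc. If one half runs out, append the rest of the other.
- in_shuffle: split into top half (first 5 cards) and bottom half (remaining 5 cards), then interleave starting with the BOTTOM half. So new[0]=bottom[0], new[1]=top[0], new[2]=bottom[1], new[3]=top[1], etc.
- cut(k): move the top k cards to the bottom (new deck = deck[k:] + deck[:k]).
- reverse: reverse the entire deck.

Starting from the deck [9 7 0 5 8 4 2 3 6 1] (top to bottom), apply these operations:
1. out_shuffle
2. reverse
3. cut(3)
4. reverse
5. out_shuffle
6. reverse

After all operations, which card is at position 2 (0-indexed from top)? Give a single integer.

After op 1 (out_shuffle): [9 4 7 2 0 3 5 6 8 1]
After op 2 (reverse): [1 8 6 5 3 0 2 7 4 9]
After op 3 (cut(3)): [5 3 0 2 7 4 9 1 8 6]
After op 4 (reverse): [6 8 1 9 4 7 2 0 3 5]
After op 5 (out_shuffle): [6 7 8 2 1 0 9 3 4 5]
After op 6 (reverse): [5 4 3 9 0 1 2 8 7 6]
Position 2: card 3.

Answer: 3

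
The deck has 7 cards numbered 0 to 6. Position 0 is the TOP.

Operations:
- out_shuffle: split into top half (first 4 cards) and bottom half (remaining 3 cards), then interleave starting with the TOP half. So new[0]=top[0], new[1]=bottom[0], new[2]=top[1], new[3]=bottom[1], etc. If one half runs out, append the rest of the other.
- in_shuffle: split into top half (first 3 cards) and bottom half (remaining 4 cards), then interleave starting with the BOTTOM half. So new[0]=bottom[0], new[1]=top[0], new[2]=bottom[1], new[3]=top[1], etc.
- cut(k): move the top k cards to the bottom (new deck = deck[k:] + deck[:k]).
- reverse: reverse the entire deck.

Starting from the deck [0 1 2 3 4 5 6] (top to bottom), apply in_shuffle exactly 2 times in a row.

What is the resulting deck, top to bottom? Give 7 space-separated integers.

Answer: 1 3 5 0 2 4 6

Derivation:
After op 1 (in_shuffle): [3 0 4 1 5 2 6]
After op 2 (in_shuffle): [1 3 5 0 2 4 6]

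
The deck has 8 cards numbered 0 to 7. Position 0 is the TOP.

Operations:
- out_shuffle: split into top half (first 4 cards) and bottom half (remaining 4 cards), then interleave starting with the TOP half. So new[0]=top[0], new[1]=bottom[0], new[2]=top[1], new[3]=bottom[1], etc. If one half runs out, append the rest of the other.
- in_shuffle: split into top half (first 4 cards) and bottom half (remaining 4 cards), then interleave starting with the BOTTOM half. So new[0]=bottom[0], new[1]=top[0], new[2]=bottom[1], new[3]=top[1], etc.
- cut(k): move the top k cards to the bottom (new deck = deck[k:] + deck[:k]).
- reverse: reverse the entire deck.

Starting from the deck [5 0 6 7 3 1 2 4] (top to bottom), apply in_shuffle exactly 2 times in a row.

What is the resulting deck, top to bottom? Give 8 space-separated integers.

After op 1 (in_shuffle): [3 5 1 0 2 6 4 7]
After op 2 (in_shuffle): [2 3 6 5 4 1 7 0]

Answer: 2 3 6 5 4 1 7 0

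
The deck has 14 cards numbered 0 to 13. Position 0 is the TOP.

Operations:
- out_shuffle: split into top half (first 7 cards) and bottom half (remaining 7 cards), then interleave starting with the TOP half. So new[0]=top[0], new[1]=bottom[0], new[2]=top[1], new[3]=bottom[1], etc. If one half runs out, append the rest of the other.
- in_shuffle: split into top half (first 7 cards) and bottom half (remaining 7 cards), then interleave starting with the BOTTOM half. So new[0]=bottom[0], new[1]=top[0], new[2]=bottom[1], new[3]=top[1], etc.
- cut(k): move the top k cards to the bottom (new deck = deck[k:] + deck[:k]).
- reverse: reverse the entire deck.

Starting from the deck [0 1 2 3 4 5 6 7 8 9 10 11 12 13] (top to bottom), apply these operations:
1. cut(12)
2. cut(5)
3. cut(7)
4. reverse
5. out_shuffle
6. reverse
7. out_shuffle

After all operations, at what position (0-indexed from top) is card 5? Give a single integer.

Answer: 10

Derivation:
After op 1 (cut(12)): [12 13 0 1 2 3 4 5 6 7 8 9 10 11]
After op 2 (cut(5)): [3 4 5 6 7 8 9 10 11 12 13 0 1 2]
After op 3 (cut(7)): [10 11 12 13 0 1 2 3 4 5 6 7 8 9]
After op 4 (reverse): [9 8 7 6 5 4 3 2 1 0 13 12 11 10]
After op 5 (out_shuffle): [9 2 8 1 7 0 6 13 5 12 4 11 3 10]
After op 6 (reverse): [10 3 11 4 12 5 13 6 0 7 1 8 2 9]
After op 7 (out_shuffle): [10 6 3 0 11 7 4 1 12 8 5 2 13 9]
Card 5 is at position 10.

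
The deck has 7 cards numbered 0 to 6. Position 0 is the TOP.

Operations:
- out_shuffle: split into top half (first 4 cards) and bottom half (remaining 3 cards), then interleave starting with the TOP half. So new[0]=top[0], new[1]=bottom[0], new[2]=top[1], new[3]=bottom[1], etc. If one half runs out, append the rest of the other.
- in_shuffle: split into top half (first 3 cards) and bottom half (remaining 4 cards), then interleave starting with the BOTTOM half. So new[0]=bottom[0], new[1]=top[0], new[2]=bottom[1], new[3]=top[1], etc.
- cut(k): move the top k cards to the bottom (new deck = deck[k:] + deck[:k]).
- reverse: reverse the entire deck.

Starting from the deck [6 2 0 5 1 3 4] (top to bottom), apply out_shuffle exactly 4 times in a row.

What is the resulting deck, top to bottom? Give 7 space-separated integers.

Answer: 6 1 2 3 0 4 5

Derivation:
After op 1 (out_shuffle): [6 1 2 3 0 4 5]
After op 2 (out_shuffle): [6 0 1 4 2 5 3]
After op 3 (out_shuffle): [6 2 0 5 1 3 4]
After op 4 (out_shuffle): [6 1 2 3 0 4 5]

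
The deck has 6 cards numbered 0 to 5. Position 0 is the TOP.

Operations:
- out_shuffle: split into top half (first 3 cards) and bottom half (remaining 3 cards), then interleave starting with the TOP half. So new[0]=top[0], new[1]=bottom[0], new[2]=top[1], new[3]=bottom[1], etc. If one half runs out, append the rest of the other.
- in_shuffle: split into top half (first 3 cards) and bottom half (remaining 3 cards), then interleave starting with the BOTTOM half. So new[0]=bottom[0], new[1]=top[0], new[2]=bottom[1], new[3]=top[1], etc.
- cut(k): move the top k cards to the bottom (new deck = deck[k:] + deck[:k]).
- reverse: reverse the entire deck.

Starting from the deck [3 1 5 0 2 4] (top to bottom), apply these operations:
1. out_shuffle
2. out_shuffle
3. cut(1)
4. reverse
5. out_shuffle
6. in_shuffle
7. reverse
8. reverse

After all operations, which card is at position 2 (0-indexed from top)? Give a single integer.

Answer: 1

Derivation:
After op 1 (out_shuffle): [3 0 1 2 5 4]
After op 2 (out_shuffle): [3 2 0 5 1 4]
After op 3 (cut(1)): [2 0 5 1 4 3]
After op 4 (reverse): [3 4 1 5 0 2]
After op 5 (out_shuffle): [3 5 4 0 1 2]
After op 6 (in_shuffle): [0 3 1 5 2 4]
After op 7 (reverse): [4 2 5 1 3 0]
After op 8 (reverse): [0 3 1 5 2 4]
Position 2: card 1.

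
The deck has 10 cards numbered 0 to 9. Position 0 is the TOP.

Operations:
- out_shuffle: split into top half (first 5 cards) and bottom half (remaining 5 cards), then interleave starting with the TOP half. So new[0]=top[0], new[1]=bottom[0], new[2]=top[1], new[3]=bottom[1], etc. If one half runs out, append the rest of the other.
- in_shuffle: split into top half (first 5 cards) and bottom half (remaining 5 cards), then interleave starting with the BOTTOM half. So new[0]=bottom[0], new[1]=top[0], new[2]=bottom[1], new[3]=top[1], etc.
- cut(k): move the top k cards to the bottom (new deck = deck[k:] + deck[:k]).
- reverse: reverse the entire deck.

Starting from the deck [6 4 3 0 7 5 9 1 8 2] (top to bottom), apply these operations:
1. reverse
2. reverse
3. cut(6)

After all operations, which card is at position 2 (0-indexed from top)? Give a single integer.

After op 1 (reverse): [2 8 1 9 5 7 0 3 4 6]
After op 2 (reverse): [6 4 3 0 7 5 9 1 8 2]
After op 3 (cut(6)): [9 1 8 2 6 4 3 0 7 5]
Position 2: card 8.

Answer: 8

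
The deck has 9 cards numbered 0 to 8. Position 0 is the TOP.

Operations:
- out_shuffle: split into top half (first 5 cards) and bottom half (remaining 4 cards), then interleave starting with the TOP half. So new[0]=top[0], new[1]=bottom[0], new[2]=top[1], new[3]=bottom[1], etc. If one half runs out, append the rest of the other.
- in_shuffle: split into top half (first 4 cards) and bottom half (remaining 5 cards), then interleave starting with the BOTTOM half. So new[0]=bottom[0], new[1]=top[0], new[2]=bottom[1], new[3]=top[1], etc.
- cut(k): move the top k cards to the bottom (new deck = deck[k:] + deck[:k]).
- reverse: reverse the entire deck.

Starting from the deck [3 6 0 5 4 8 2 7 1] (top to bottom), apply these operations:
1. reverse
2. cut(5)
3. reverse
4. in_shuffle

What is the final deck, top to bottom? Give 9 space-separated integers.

Answer: 1 4 3 8 6 2 0 7 5

Derivation:
After op 1 (reverse): [1 7 2 8 4 5 0 6 3]
After op 2 (cut(5)): [5 0 6 3 1 7 2 8 4]
After op 3 (reverse): [4 8 2 7 1 3 6 0 5]
After op 4 (in_shuffle): [1 4 3 8 6 2 0 7 5]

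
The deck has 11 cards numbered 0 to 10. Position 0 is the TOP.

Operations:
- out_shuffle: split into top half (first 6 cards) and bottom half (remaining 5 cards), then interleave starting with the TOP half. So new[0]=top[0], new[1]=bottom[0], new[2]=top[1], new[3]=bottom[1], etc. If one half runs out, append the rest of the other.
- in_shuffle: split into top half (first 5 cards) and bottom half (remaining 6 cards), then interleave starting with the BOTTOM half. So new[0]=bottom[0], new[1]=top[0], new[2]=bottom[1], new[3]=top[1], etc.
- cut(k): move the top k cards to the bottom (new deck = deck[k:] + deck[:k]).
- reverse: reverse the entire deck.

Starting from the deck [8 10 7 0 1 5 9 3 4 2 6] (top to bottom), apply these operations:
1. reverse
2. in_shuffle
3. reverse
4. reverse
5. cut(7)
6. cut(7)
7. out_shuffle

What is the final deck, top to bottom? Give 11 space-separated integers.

Answer: 2 9 0 8 4 5 7 6 3 1 10

Derivation:
After op 1 (reverse): [6 2 4 3 9 5 1 0 7 10 8]
After op 2 (in_shuffle): [5 6 1 2 0 4 7 3 10 9 8]
After op 3 (reverse): [8 9 10 3 7 4 0 2 1 6 5]
After op 4 (reverse): [5 6 1 2 0 4 7 3 10 9 8]
After op 5 (cut(7)): [3 10 9 8 5 6 1 2 0 4 7]
After op 6 (cut(7)): [2 0 4 7 3 10 9 8 5 6 1]
After op 7 (out_shuffle): [2 9 0 8 4 5 7 6 3 1 10]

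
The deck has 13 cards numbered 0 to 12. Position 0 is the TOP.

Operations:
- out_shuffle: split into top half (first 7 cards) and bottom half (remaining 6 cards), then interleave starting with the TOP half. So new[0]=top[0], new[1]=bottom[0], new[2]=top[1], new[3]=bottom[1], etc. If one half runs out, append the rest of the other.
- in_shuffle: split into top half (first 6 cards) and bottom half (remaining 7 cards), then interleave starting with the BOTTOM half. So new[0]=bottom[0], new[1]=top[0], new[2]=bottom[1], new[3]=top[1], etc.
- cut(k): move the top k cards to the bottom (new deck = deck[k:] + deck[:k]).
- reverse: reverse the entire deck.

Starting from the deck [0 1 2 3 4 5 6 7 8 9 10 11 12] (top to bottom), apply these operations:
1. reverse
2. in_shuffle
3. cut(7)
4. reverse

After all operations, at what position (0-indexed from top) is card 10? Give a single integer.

After op 1 (reverse): [12 11 10 9 8 7 6 5 4 3 2 1 0]
After op 2 (in_shuffle): [6 12 5 11 4 10 3 9 2 8 1 7 0]
After op 3 (cut(7)): [9 2 8 1 7 0 6 12 5 11 4 10 3]
After op 4 (reverse): [3 10 4 11 5 12 6 0 7 1 8 2 9]
Card 10 is at position 1.

Answer: 1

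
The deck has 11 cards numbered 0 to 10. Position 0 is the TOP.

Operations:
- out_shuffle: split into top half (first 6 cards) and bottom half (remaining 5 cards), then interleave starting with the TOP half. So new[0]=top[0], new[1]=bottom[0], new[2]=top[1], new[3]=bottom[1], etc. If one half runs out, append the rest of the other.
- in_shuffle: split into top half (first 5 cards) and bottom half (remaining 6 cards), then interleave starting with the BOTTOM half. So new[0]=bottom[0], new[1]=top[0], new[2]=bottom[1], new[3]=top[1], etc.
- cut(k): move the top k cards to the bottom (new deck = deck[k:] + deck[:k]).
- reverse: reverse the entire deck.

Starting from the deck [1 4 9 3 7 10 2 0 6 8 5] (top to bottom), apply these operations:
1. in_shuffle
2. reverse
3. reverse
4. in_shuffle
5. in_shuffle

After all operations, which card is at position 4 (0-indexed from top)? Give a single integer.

After op 1 (in_shuffle): [10 1 2 4 0 9 6 3 8 7 5]
After op 2 (reverse): [5 7 8 3 6 9 0 4 2 1 10]
After op 3 (reverse): [10 1 2 4 0 9 6 3 8 7 5]
After op 4 (in_shuffle): [9 10 6 1 3 2 8 4 7 0 5]
After op 5 (in_shuffle): [2 9 8 10 4 6 7 1 0 3 5]
Position 4: card 4.

Answer: 4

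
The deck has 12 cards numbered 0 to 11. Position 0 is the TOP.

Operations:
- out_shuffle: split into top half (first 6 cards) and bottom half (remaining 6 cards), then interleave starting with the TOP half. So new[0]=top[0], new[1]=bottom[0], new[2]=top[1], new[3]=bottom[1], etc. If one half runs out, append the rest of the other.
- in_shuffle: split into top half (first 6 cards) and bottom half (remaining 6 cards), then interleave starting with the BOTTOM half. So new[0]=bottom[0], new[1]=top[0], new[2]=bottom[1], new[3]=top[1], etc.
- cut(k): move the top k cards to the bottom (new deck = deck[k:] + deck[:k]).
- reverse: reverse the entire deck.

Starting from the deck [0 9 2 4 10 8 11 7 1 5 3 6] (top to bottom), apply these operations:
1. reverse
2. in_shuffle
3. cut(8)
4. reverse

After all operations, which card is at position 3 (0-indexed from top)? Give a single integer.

Answer: 4

Derivation:
After op 1 (reverse): [6 3 5 1 7 11 8 10 4 2 9 0]
After op 2 (in_shuffle): [8 6 10 3 4 5 2 1 9 7 0 11]
After op 3 (cut(8)): [9 7 0 11 8 6 10 3 4 5 2 1]
After op 4 (reverse): [1 2 5 4 3 10 6 8 11 0 7 9]
Position 3: card 4.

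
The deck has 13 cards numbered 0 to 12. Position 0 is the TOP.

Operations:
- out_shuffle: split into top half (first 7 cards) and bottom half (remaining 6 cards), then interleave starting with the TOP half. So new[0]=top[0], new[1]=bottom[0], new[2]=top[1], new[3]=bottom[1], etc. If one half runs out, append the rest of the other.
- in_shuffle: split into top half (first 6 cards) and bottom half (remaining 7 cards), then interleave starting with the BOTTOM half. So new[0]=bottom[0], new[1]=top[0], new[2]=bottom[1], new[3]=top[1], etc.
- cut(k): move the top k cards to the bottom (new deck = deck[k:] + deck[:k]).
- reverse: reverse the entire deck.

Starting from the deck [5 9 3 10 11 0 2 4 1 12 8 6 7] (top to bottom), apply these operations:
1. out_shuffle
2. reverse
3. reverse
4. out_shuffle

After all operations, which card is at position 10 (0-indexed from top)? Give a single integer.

Answer: 12

Derivation:
After op 1 (out_shuffle): [5 4 9 1 3 12 10 8 11 6 0 7 2]
After op 2 (reverse): [2 7 0 6 11 8 10 12 3 1 9 4 5]
After op 3 (reverse): [5 4 9 1 3 12 10 8 11 6 0 7 2]
After op 4 (out_shuffle): [5 8 4 11 9 6 1 0 3 7 12 2 10]
Position 10: card 12.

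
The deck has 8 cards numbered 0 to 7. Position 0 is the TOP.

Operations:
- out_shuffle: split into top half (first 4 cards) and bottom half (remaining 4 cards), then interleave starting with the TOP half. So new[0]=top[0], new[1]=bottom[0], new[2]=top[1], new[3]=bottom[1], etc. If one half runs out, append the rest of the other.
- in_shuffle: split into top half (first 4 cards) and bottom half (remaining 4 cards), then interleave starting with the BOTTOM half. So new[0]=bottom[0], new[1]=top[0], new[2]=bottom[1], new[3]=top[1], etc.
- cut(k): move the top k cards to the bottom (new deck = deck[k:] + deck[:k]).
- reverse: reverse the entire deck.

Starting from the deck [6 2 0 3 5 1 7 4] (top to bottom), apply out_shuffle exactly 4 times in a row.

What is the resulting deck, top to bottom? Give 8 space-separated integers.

After op 1 (out_shuffle): [6 5 2 1 0 7 3 4]
After op 2 (out_shuffle): [6 0 5 7 2 3 1 4]
After op 3 (out_shuffle): [6 2 0 3 5 1 7 4]
After op 4 (out_shuffle): [6 5 2 1 0 7 3 4]

Answer: 6 5 2 1 0 7 3 4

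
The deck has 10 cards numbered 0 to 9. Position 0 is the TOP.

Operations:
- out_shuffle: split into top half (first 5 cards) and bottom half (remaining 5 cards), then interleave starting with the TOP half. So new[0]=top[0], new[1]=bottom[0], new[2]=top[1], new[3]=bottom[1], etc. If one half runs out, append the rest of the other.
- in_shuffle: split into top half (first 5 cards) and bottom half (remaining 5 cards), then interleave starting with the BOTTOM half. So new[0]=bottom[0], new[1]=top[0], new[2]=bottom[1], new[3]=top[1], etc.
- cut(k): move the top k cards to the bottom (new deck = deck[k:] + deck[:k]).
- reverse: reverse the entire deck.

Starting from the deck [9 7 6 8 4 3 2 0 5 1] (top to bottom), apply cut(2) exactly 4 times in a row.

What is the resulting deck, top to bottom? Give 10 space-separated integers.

After op 1 (cut(2)): [6 8 4 3 2 0 5 1 9 7]
After op 2 (cut(2)): [4 3 2 0 5 1 9 7 6 8]
After op 3 (cut(2)): [2 0 5 1 9 7 6 8 4 3]
After op 4 (cut(2)): [5 1 9 7 6 8 4 3 2 0]

Answer: 5 1 9 7 6 8 4 3 2 0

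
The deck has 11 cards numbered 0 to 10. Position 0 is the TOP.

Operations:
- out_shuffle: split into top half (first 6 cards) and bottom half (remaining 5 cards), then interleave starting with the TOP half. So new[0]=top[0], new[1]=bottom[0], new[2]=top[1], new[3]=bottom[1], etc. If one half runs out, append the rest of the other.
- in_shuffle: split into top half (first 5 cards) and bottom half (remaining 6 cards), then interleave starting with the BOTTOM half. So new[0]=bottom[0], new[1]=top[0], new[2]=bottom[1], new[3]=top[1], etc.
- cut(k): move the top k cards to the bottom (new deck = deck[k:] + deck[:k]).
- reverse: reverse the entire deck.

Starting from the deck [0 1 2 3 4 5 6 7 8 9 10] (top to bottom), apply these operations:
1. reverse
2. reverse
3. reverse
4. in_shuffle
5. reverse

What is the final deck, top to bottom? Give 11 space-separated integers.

After op 1 (reverse): [10 9 8 7 6 5 4 3 2 1 0]
After op 2 (reverse): [0 1 2 3 4 5 6 7 8 9 10]
After op 3 (reverse): [10 9 8 7 6 5 4 3 2 1 0]
After op 4 (in_shuffle): [5 10 4 9 3 8 2 7 1 6 0]
After op 5 (reverse): [0 6 1 7 2 8 3 9 4 10 5]

Answer: 0 6 1 7 2 8 3 9 4 10 5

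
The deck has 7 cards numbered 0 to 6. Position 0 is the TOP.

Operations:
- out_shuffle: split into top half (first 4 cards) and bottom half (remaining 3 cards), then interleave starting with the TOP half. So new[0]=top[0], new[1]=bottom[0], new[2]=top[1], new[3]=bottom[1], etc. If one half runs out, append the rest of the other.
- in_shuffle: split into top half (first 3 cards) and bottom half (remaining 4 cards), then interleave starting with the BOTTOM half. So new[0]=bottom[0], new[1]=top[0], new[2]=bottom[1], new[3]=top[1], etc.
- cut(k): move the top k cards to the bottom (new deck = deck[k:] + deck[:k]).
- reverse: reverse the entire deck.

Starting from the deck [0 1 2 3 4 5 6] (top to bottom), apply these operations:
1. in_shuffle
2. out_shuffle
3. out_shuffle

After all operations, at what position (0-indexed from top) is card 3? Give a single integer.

After op 1 (in_shuffle): [3 0 4 1 5 2 6]
After op 2 (out_shuffle): [3 5 0 2 4 6 1]
After op 3 (out_shuffle): [3 4 5 6 0 1 2]
Card 3 is at position 0.

Answer: 0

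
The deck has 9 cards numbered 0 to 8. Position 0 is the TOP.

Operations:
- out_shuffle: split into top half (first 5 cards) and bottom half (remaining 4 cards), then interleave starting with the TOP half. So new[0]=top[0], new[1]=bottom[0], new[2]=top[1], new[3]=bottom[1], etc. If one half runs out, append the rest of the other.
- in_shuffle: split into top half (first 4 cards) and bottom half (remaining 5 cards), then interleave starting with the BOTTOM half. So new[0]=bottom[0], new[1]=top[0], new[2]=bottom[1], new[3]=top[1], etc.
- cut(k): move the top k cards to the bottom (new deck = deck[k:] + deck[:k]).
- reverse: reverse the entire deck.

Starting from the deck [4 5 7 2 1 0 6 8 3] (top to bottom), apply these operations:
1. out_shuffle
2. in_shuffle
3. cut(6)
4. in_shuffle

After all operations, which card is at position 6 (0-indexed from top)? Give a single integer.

After op 1 (out_shuffle): [4 0 5 6 7 8 2 3 1]
After op 2 (in_shuffle): [7 4 8 0 2 5 3 6 1]
After op 3 (cut(6)): [3 6 1 7 4 8 0 2 5]
After op 4 (in_shuffle): [4 3 8 6 0 1 2 7 5]
Position 6: card 2.

Answer: 2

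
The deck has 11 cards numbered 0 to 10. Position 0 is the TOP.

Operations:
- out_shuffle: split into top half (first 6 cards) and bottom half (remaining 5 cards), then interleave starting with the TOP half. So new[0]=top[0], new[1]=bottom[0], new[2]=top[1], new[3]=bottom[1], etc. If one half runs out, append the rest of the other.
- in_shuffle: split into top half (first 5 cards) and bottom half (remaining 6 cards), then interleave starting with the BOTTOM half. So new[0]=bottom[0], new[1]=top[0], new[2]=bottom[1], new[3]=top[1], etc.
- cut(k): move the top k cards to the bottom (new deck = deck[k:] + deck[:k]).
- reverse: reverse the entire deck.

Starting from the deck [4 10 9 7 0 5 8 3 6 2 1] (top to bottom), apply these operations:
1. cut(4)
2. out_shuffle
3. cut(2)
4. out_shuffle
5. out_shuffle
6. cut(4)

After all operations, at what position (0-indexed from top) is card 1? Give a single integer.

Answer: 3

Derivation:
After op 1 (cut(4)): [0 5 8 3 6 2 1 4 10 9 7]
After op 2 (out_shuffle): [0 1 5 4 8 10 3 9 6 7 2]
After op 3 (cut(2)): [5 4 8 10 3 9 6 7 2 0 1]
After op 4 (out_shuffle): [5 6 4 7 8 2 10 0 3 1 9]
After op 5 (out_shuffle): [5 10 6 0 4 3 7 1 8 9 2]
After op 6 (cut(4)): [4 3 7 1 8 9 2 5 10 6 0]
Card 1 is at position 3.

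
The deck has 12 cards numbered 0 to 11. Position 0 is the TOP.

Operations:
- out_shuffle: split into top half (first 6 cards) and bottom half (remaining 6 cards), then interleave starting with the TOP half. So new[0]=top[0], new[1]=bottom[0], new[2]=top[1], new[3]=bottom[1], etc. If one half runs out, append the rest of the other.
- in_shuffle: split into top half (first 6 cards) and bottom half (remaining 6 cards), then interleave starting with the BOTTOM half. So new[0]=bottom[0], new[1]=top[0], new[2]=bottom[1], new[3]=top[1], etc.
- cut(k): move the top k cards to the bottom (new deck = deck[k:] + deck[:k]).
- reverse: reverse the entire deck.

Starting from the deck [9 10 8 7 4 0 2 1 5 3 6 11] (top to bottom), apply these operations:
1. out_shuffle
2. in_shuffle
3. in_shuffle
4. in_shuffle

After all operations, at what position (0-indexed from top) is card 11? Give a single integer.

After op 1 (out_shuffle): [9 2 10 1 8 5 7 3 4 6 0 11]
After op 2 (in_shuffle): [7 9 3 2 4 10 6 1 0 8 11 5]
After op 3 (in_shuffle): [6 7 1 9 0 3 8 2 11 4 5 10]
After op 4 (in_shuffle): [8 6 2 7 11 1 4 9 5 0 10 3]
Card 11 is at position 4.

Answer: 4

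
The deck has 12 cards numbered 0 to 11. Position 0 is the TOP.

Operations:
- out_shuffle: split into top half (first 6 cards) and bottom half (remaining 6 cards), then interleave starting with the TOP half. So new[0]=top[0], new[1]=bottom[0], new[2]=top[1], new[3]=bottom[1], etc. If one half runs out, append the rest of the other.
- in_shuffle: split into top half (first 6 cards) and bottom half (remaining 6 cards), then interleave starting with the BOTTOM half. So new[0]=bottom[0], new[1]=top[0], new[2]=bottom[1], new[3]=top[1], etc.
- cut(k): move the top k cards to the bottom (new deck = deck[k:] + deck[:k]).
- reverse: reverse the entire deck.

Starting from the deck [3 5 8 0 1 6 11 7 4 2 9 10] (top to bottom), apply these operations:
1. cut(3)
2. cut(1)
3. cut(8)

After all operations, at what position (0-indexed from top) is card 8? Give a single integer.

After op 1 (cut(3)): [0 1 6 11 7 4 2 9 10 3 5 8]
After op 2 (cut(1)): [1 6 11 7 4 2 9 10 3 5 8 0]
After op 3 (cut(8)): [3 5 8 0 1 6 11 7 4 2 9 10]
Card 8 is at position 2.

Answer: 2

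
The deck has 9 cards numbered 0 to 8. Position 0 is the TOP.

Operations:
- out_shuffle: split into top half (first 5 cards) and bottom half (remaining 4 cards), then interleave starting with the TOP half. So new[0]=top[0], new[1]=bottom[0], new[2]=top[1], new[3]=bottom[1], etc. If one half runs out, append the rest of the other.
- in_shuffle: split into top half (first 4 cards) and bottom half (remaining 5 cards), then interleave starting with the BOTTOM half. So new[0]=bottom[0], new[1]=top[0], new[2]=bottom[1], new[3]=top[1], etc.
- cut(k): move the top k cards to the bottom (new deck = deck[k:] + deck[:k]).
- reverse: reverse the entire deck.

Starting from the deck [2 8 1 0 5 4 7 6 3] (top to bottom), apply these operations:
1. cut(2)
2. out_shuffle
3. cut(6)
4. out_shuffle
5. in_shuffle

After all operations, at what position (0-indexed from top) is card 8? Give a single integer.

After op 1 (cut(2)): [1 0 5 4 7 6 3 2 8]
After op 2 (out_shuffle): [1 6 0 3 5 2 4 8 7]
After op 3 (cut(6)): [4 8 7 1 6 0 3 5 2]
After op 4 (out_shuffle): [4 0 8 3 7 5 1 2 6]
After op 5 (in_shuffle): [7 4 5 0 1 8 2 3 6]
Card 8 is at position 5.

Answer: 5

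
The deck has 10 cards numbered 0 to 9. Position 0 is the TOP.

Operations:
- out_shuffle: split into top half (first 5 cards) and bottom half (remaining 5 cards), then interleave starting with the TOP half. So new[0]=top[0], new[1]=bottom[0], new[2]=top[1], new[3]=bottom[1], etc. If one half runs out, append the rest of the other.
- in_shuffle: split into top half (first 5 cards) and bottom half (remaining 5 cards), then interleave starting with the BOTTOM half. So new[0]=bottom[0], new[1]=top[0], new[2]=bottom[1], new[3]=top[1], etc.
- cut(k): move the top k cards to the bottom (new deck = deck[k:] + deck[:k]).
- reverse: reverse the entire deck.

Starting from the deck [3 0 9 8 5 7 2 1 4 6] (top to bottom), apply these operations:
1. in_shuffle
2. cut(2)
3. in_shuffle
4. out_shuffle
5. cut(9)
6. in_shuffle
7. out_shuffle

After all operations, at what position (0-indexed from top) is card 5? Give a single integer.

After op 1 (in_shuffle): [7 3 2 0 1 9 4 8 6 5]
After op 2 (cut(2)): [2 0 1 9 4 8 6 5 7 3]
After op 3 (in_shuffle): [8 2 6 0 5 1 7 9 3 4]
After op 4 (out_shuffle): [8 1 2 7 6 9 0 3 5 4]
After op 5 (cut(9)): [4 8 1 2 7 6 9 0 3 5]
After op 6 (in_shuffle): [6 4 9 8 0 1 3 2 5 7]
After op 7 (out_shuffle): [6 1 4 3 9 2 8 5 0 7]
Card 5 is at position 7.

Answer: 7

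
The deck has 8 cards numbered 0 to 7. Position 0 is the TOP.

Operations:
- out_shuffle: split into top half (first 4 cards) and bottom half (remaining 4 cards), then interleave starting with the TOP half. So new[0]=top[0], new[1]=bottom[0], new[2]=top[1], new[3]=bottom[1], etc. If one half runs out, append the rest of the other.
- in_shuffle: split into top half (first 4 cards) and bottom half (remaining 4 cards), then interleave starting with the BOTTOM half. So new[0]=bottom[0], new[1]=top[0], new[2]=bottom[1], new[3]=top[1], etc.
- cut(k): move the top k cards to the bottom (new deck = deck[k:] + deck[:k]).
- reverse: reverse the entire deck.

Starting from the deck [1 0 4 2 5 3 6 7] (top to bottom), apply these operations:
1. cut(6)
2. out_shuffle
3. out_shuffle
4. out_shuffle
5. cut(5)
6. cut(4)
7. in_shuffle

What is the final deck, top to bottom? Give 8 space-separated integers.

After op 1 (cut(6)): [6 7 1 0 4 2 5 3]
After op 2 (out_shuffle): [6 4 7 2 1 5 0 3]
After op 3 (out_shuffle): [6 1 4 5 7 0 2 3]
After op 4 (out_shuffle): [6 7 1 0 4 2 5 3]
After op 5 (cut(5)): [2 5 3 6 7 1 0 4]
After op 6 (cut(4)): [7 1 0 4 2 5 3 6]
After op 7 (in_shuffle): [2 7 5 1 3 0 6 4]

Answer: 2 7 5 1 3 0 6 4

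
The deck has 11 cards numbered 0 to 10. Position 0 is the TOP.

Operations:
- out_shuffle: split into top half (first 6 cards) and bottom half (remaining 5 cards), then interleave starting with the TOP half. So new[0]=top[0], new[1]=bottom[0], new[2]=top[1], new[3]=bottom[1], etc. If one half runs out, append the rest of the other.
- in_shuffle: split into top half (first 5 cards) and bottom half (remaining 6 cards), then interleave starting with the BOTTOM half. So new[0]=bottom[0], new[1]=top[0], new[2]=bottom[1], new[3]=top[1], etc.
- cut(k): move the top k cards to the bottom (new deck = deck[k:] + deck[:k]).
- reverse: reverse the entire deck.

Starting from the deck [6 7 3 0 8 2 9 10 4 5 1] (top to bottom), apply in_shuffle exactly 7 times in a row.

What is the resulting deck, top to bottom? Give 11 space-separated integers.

Answer: 10 8 7 5 9 0 6 4 2 3 1

Derivation:
After op 1 (in_shuffle): [2 6 9 7 10 3 4 0 5 8 1]
After op 2 (in_shuffle): [3 2 4 6 0 9 5 7 8 10 1]
After op 3 (in_shuffle): [9 3 5 2 7 4 8 6 10 0 1]
After op 4 (in_shuffle): [4 9 8 3 6 5 10 2 0 7 1]
After op 5 (in_shuffle): [5 4 10 9 2 8 0 3 7 6 1]
After op 6 (in_shuffle): [8 5 0 4 3 10 7 9 6 2 1]
After op 7 (in_shuffle): [10 8 7 5 9 0 6 4 2 3 1]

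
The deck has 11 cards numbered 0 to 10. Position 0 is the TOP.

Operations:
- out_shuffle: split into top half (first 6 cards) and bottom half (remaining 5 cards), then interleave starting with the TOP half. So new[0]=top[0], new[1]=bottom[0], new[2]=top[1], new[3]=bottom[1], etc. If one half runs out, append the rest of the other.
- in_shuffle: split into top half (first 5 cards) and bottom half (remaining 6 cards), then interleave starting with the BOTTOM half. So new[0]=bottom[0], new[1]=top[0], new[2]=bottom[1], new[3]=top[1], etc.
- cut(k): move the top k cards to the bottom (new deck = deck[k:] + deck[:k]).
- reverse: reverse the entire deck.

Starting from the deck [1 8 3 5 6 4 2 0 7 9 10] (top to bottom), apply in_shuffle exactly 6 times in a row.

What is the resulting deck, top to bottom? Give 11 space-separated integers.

After op 1 (in_shuffle): [4 1 2 8 0 3 7 5 9 6 10]
After op 2 (in_shuffle): [3 4 7 1 5 2 9 8 6 0 10]
After op 3 (in_shuffle): [2 3 9 4 8 7 6 1 0 5 10]
After op 4 (in_shuffle): [7 2 6 3 1 9 0 4 5 8 10]
After op 5 (in_shuffle): [9 7 0 2 4 6 5 3 8 1 10]
After op 6 (in_shuffle): [6 9 5 7 3 0 8 2 1 4 10]

Answer: 6 9 5 7 3 0 8 2 1 4 10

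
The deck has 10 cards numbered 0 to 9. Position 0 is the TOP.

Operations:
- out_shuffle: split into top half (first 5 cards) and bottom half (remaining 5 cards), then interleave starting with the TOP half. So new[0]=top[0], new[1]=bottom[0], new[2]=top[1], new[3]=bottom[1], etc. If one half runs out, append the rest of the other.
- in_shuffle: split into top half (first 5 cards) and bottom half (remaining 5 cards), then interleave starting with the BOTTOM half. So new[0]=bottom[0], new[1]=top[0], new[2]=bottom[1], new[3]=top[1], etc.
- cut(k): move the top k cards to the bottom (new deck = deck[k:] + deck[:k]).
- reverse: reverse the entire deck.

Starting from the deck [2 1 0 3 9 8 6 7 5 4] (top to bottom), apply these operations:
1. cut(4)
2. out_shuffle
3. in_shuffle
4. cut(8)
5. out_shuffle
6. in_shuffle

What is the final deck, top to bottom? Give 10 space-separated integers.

After op 1 (cut(4)): [9 8 6 7 5 4 2 1 0 3]
After op 2 (out_shuffle): [9 4 8 2 6 1 7 0 5 3]
After op 3 (in_shuffle): [1 9 7 4 0 8 5 2 3 6]
After op 4 (cut(8)): [3 6 1 9 7 4 0 8 5 2]
After op 5 (out_shuffle): [3 4 6 0 1 8 9 5 7 2]
After op 6 (in_shuffle): [8 3 9 4 5 6 7 0 2 1]

Answer: 8 3 9 4 5 6 7 0 2 1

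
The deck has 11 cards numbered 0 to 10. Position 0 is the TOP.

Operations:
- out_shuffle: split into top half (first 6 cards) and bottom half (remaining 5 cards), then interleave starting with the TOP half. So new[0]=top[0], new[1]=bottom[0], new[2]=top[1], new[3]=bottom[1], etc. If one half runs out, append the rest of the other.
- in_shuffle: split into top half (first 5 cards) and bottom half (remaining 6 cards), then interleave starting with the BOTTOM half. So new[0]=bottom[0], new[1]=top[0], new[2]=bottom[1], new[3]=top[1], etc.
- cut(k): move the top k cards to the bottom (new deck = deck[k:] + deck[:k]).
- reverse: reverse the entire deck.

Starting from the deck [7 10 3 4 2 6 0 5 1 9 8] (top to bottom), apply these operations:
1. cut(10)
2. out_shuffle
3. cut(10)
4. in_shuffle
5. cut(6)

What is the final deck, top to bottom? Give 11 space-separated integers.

After op 1 (cut(10)): [8 7 10 3 4 2 6 0 5 1 9]
After op 2 (out_shuffle): [8 6 7 0 10 5 3 1 4 9 2]
After op 3 (cut(10)): [2 8 6 7 0 10 5 3 1 4 9]
After op 4 (in_shuffle): [10 2 5 8 3 6 1 7 4 0 9]
After op 5 (cut(6)): [1 7 4 0 9 10 2 5 8 3 6]

Answer: 1 7 4 0 9 10 2 5 8 3 6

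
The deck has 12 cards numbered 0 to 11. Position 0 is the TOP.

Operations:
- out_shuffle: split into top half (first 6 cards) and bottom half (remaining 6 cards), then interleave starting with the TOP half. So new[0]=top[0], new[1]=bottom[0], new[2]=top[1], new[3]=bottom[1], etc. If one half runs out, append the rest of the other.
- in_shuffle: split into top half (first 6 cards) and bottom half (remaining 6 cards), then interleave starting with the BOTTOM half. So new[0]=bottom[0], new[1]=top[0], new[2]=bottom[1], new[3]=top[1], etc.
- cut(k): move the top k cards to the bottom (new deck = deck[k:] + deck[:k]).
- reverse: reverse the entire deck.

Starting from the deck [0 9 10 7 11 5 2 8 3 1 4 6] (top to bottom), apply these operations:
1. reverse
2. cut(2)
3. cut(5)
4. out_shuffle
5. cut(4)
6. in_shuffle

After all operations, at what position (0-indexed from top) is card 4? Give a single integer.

Answer: 6

Derivation:
After op 1 (reverse): [6 4 1 3 8 2 5 11 7 10 9 0]
After op 2 (cut(2)): [1 3 8 2 5 11 7 10 9 0 6 4]
After op 3 (cut(5)): [11 7 10 9 0 6 4 1 3 8 2 5]
After op 4 (out_shuffle): [11 4 7 1 10 3 9 8 0 2 6 5]
After op 5 (cut(4)): [10 3 9 8 0 2 6 5 11 4 7 1]
After op 6 (in_shuffle): [6 10 5 3 11 9 4 8 7 0 1 2]
Card 4 is at position 6.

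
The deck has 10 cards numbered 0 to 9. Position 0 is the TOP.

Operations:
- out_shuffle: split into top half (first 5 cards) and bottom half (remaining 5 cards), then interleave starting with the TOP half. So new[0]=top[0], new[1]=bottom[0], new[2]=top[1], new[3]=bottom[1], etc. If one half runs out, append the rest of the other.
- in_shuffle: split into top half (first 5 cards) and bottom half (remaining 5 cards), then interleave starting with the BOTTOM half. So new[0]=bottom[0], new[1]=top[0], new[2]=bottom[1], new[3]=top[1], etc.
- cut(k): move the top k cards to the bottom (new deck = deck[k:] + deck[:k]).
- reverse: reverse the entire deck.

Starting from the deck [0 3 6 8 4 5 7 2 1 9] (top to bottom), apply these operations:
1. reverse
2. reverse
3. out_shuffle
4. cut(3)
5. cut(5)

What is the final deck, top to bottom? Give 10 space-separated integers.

After op 1 (reverse): [9 1 2 7 5 4 8 6 3 0]
After op 2 (reverse): [0 3 6 8 4 5 7 2 1 9]
After op 3 (out_shuffle): [0 5 3 7 6 2 8 1 4 9]
After op 4 (cut(3)): [7 6 2 8 1 4 9 0 5 3]
After op 5 (cut(5)): [4 9 0 5 3 7 6 2 8 1]

Answer: 4 9 0 5 3 7 6 2 8 1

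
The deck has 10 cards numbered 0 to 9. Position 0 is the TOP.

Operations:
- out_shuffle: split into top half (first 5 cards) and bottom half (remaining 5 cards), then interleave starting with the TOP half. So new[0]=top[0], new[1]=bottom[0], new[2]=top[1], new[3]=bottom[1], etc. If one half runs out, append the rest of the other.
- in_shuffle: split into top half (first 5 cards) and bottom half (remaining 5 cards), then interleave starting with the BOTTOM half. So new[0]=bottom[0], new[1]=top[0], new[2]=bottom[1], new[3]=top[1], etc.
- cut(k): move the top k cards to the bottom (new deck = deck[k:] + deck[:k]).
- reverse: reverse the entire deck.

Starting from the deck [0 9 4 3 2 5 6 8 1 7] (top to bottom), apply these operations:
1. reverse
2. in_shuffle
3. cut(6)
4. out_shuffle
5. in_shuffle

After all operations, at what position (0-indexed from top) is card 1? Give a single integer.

Answer: 0

Derivation:
After op 1 (reverse): [7 1 8 6 5 2 3 4 9 0]
After op 2 (in_shuffle): [2 7 3 1 4 8 9 6 0 5]
After op 3 (cut(6)): [9 6 0 5 2 7 3 1 4 8]
After op 4 (out_shuffle): [9 7 6 3 0 1 5 4 2 8]
After op 5 (in_shuffle): [1 9 5 7 4 6 2 3 8 0]
Card 1 is at position 0.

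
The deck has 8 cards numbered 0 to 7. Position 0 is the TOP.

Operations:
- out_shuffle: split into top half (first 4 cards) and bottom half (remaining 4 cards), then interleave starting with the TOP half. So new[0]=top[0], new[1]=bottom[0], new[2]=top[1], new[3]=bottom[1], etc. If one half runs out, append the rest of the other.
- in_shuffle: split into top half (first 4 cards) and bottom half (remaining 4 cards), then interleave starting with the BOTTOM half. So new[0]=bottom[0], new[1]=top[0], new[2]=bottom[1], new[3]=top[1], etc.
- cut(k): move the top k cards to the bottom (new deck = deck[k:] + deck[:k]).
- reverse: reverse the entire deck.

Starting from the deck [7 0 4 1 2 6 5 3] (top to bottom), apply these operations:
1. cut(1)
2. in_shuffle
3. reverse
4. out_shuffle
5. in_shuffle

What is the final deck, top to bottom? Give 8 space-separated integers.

After op 1 (cut(1)): [0 4 1 2 6 5 3 7]
After op 2 (in_shuffle): [6 0 5 4 3 1 7 2]
After op 3 (reverse): [2 7 1 3 4 5 0 6]
After op 4 (out_shuffle): [2 4 7 5 1 0 3 6]
After op 5 (in_shuffle): [1 2 0 4 3 7 6 5]

Answer: 1 2 0 4 3 7 6 5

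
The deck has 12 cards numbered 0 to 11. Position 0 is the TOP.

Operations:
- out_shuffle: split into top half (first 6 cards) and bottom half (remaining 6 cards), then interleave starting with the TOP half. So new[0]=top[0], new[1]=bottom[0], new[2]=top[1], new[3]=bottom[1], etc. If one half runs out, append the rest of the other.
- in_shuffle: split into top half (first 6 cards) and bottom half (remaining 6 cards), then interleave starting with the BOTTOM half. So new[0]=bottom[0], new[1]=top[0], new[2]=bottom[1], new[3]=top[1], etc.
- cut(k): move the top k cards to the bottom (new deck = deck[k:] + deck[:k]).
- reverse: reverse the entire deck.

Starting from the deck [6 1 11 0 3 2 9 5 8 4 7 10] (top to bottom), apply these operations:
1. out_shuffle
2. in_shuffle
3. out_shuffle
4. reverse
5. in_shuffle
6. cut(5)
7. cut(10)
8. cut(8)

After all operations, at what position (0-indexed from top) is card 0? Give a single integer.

Answer: 11

Derivation:
After op 1 (out_shuffle): [6 9 1 5 11 8 0 4 3 7 2 10]
After op 2 (in_shuffle): [0 6 4 9 3 1 7 5 2 11 10 8]
After op 3 (out_shuffle): [0 7 6 5 4 2 9 11 3 10 1 8]
After op 4 (reverse): [8 1 10 3 11 9 2 4 5 6 7 0]
After op 5 (in_shuffle): [2 8 4 1 5 10 6 3 7 11 0 9]
After op 6 (cut(5)): [10 6 3 7 11 0 9 2 8 4 1 5]
After op 7 (cut(10)): [1 5 10 6 3 7 11 0 9 2 8 4]
After op 8 (cut(8)): [9 2 8 4 1 5 10 6 3 7 11 0]
Card 0 is at position 11.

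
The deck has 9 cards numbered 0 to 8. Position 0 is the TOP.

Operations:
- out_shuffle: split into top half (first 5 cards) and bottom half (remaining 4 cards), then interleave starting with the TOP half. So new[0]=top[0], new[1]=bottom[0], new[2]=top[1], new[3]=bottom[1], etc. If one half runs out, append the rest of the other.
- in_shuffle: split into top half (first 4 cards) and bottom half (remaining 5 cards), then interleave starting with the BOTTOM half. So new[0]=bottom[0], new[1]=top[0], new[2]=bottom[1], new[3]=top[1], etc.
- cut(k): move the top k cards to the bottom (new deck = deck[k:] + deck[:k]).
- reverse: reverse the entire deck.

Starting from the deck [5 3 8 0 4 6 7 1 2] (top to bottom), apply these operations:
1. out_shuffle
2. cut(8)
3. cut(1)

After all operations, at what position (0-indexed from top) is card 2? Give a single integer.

After op 1 (out_shuffle): [5 6 3 7 8 1 0 2 4]
After op 2 (cut(8)): [4 5 6 3 7 8 1 0 2]
After op 3 (cut(1)): [5 6 3 7 8 1 0 2 4]
Card 2 is at position 7.

Answer: 7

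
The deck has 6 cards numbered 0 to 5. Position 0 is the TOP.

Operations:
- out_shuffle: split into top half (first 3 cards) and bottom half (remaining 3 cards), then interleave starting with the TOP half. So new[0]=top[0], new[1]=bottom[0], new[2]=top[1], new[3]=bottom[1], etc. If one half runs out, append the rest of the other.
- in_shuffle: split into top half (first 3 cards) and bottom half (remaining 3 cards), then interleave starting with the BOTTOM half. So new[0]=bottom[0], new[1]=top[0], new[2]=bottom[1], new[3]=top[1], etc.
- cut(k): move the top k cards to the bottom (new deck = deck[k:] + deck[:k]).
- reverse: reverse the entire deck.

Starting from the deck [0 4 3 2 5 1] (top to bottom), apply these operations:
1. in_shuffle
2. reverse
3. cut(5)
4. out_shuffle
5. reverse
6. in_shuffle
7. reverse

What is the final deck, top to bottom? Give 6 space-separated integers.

After op 1 (in_shuffle): [2 0 5 4 1 3]
After op 2 (reverse): [3 1 4 5 0 2]
After op 3 (cut(5)): [2 3 1 4 5 0]
After op 4 (out_shuffle): [2 4 3 5 1 0]
After op 5 (reverse): [0 1 5 3 4 2]
After op 6 (in_shuffle): [3 0 4 1 2 5]
After op 7 (reverse): [5 2 1 4 0 3]

Answer: 5 2 1 4 0 3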